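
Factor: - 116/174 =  -2^1*3^( - 1 ) =-2/3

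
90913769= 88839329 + 2074440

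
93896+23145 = 117041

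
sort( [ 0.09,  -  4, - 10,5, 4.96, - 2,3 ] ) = [ - 10, - 4, - 2,0.09, 3,4.96, 5 ] 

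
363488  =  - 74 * (  -  4912)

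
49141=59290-10149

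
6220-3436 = 2784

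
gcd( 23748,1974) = 6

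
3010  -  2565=445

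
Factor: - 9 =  - 3^2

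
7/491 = 7/491 = 0.01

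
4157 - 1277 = 2880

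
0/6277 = 0  =  0.00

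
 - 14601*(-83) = 1211883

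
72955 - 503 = 72452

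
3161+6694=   9855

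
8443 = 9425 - 982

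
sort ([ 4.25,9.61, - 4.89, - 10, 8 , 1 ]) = [-10, - 4.89, 1, 4.25,8,9.61]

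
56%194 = 56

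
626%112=66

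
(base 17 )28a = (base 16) 2D4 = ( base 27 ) QM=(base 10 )724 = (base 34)LA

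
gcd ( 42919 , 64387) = 1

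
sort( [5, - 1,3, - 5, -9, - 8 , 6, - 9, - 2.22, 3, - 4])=[ - 9, - 9, - 8, - 5,-4,  -  2.22, - 1,3, 3, 5,6]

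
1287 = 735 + 552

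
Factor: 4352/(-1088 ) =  - 4 = - 2^2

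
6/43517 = 6/43517 = 0.00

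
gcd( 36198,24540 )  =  6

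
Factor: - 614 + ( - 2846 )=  - 3460 = -2^2*5^1*173^1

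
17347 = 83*209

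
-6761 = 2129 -8890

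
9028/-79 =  - 115 + 57/79 =- 114.28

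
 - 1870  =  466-2336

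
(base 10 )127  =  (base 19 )6D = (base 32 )3v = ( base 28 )4F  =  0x7F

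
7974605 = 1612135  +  6362470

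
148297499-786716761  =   - 638419262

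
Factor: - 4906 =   -  2^1*11^1*223^1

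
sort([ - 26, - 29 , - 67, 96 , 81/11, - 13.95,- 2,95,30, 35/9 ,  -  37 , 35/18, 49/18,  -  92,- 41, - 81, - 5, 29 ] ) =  [ - 92, - 81, - 67, - 41, - 37,-29, - 26,-13.95,-5, - 2,35/18,49/18,35/9,  81/11, 29, 30,95, 96]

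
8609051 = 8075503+533548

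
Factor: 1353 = 3^1*11^1*41^1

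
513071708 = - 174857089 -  - 687928797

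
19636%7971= 3694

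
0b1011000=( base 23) 3J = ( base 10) 88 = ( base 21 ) 44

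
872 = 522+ 350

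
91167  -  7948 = 83219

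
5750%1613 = 911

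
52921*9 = 476289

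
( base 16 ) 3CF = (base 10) 975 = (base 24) 1GF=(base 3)1100010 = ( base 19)2D6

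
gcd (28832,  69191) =1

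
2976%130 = 116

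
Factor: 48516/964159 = 2^2*3^1*7^(  -  1 )*13^1*311^1*137737^( - 1 ) 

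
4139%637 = 317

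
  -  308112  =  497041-805153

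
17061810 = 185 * 92226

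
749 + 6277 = 7026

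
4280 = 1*4280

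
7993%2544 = 361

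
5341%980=441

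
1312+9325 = 10637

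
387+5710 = 6097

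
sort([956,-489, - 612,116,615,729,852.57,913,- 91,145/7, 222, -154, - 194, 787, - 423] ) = [ - 612, - 489, - 423, - 194, - 154, - 91,145/7,116,222, 615, 729,787,852.57,  913,956 ] 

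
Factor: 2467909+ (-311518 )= 2156391 = 3^2*31^1 * 59^1*131^1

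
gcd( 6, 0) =6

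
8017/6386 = 8017/6386 =1.26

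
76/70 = 38/35 = 1.09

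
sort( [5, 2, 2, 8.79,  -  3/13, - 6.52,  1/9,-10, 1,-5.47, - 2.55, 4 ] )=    [-10, - 6.52, - 5.47, - 2.55, - 3/13, 1/9 , 1, 2,2,  4, 5, 8.79 ] 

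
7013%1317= 428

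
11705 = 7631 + 4074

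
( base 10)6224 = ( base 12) 3728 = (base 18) 113e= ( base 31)6EO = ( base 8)14120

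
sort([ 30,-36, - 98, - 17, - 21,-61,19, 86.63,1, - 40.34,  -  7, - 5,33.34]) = [ - 98,-61, -40.34 ,-36, - 21, - 17, - 7, - 5,1,  19, 30,33.34 , 86.63 ] 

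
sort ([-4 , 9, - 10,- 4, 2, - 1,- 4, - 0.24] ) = [ - 10, - 4 , - 4, - 4, - 1, - 0.24, 2,9]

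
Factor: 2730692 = 2^2*682673^1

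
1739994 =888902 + 851092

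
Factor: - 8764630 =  - 2^1*5^1*7^2*31^1*577^1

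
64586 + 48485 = 113071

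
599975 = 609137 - 9162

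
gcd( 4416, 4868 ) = 4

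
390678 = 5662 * 69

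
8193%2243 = 1464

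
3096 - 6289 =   -  3193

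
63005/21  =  63005/21 = 3000.24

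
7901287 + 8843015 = 16744302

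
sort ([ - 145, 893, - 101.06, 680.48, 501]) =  [ - 145,  -  101.06, 501,680.48, 893 ]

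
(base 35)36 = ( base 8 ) 157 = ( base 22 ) 51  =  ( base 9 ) 133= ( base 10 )111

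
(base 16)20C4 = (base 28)AJG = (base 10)8388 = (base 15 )2743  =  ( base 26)cag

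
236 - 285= - 49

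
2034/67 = 30 + 24/67 = 30.36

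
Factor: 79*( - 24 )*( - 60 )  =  2^5*3^2 * 5^1*79^1  =  113760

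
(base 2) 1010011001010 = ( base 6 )40350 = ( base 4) 1103022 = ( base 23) A19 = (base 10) 5322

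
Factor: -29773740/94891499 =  - 2^2*3^1*5^1*496229^1* 94891499^(-1)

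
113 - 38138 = -38025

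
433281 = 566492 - 133211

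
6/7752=1/1292 = 0.00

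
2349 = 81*29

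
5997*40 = 239880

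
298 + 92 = 390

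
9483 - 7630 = 1853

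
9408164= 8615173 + 792991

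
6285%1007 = 243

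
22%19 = 3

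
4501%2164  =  173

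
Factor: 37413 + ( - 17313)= 2^2*3^1 * 5^2*67^1 = 20100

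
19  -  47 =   -  28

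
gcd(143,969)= 1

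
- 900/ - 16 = 56 + 1/4 = 56.25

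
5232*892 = 4666944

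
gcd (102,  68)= 34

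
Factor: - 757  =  -757^1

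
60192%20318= 19556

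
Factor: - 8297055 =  - 3^2*5^1 * 13^2*1091^1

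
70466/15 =4697+ 11/15 = 4697.73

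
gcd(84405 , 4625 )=5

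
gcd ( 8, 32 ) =8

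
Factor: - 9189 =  - 3^2* 1021^1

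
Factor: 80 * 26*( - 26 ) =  - 54080 = - 2^6*5^1*13^2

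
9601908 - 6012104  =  3589804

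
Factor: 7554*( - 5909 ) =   -  44636586 = - 2^1*3^1*19^1*311^1*1259^1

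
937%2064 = 937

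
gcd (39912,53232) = 24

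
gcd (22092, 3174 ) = 6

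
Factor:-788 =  - 2^2*197^1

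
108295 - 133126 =  -  24831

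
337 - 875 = - 538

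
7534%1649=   938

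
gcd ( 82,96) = 2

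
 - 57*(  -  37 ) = 2109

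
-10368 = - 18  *576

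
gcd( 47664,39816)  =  72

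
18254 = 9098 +9156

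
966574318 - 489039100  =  477535218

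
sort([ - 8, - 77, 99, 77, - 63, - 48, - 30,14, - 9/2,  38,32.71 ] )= [ - 77, - 63, - 48, - 30, - 8, - 9/2, 14, 32.71,38,77,  99 ] 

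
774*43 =33282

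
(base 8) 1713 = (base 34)SJ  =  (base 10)971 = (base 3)1022222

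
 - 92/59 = - 2 + 26/59 = -  1.56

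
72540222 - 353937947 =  - 281397725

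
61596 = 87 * 708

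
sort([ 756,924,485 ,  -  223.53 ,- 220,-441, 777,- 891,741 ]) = [ - 891, - 441 ,-223.53,- 220, 485, 741,756, 777 , 924]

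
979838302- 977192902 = 2645400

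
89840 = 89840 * 1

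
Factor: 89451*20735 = 1854766485 = 3^3 * 5^1*11^1*13^1 * 29^1*3313^1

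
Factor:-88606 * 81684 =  - 7237692504 = -  2^3*3^2*7^1*2269^1*6329^1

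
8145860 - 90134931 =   -  81989071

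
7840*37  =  290080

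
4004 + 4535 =8539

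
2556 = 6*426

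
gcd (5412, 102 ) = 6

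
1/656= 1/656 = 0.00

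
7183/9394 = 653/854 = 0.76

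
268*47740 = 12794320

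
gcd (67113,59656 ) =7457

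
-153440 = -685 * 224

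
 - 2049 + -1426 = -3475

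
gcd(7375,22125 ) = 7375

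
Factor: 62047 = 62047^1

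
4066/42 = 2033/21= 96.81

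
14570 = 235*62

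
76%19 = 0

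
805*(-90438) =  - 72802590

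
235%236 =235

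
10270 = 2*5135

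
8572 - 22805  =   - 14233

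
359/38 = 9  +  17/38 = 9.45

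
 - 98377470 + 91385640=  - 6991830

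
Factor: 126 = 2^1 *3^2*7^1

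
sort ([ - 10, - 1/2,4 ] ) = [ - 10, - 1/2,4 ] 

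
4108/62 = 66  +  8/31=66.26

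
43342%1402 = 1282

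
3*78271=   234813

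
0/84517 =0= 0.00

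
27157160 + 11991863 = 39149023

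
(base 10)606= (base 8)1136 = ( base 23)138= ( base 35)hb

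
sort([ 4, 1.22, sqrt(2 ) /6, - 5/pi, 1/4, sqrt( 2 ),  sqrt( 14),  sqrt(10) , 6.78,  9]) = [ - 5/pi, sqrt( 2 )/6,1/4, 1.22, sqrt( 2),  sqrt( 10),sqrt (14 ), 4, 6.78,9] 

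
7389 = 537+6852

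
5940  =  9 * 660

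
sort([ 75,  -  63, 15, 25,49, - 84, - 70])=[ - 84,-70, - 63, 15, 25,49,75 ] 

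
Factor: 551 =19^1*29^1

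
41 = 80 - 39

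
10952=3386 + 7566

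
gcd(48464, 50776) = 8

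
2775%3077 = 2775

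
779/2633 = 779/2633 = 0.30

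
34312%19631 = 14681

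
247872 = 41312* 6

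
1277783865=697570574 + 580213291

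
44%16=12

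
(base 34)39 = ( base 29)3o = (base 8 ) 157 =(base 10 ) 111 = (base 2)1101111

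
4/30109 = 4/30109 = 0.00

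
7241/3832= 7241/3832= 1.89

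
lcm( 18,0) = 0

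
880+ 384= 1264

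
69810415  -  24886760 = 44923655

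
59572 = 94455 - 34883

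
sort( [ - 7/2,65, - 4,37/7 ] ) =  [ - 4,-7/2, 37/7,65 ] 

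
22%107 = 22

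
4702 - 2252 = 2450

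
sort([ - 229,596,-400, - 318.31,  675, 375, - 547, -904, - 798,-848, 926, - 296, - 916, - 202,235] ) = [ - 916,  -  904, - 848,-798,  -  547, - 400, - 318.31, - 296, -229, -202,235, 375 , 596, 675 , 926 ] 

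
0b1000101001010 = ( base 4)1011022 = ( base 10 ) 4426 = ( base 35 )3LG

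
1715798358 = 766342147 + 949456211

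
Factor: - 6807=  - 3^1*2269^1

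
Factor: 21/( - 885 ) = - 5^( - 1)*7^1 * 59^( - 1 )= - 7/295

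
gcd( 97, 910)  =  1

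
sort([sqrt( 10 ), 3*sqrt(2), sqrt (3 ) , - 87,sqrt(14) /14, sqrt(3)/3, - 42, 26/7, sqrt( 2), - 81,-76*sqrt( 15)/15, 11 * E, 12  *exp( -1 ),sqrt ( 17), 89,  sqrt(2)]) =[ - 87, - 81 ,-42, - 76*sqrt(15 )/15, sqrt( 14)/14,sqrt (3 ) /3,sqrt( 2) , sqrt( 2 ), sqrt(3 ),sqrt( 10 ), 26/7,sqrt(17 ), 3*sqrt(2 ), 12*exp( - 1 ), 11*E, 89 ]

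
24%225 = 24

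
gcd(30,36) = 6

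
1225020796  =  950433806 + 274586990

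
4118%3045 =1073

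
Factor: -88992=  - 2^5*3^3*103^1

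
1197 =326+871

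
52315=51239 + 1076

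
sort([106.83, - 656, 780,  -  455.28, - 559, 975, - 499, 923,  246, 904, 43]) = [ - 656,  -  559 , - 499, - 455.28, 43, 106.83,246,780,904  ,  923, 975 ]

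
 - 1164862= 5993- 1170855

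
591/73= 8 + 7/73 = 8.10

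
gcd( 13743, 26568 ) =27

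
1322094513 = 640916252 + 681178261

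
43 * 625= 26875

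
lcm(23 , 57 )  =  1311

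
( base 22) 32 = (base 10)68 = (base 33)22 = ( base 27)2E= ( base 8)104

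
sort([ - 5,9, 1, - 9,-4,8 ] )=[ -9, - 5, - 4 , 1 , 8 , 9] 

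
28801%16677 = 12124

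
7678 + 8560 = 16238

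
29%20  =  9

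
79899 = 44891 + 35008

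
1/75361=1/75361 = 0.00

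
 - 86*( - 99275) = 8537650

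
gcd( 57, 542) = 1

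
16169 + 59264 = 75433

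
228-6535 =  - 6307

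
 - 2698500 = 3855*( - 700)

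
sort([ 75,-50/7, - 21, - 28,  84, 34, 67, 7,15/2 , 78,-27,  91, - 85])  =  [ - 85, - 28, - 27, - 21, - 50/7, 7,15/2,34, 67,75, 78, 84, 91 ]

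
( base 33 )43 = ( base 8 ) 207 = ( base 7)252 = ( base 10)135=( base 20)6F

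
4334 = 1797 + 2537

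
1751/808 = 1751/808 = 2.17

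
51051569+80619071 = 131670640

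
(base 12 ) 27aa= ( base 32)4fi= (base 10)4594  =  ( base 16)11f2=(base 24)7NA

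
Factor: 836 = 2^2*11^1*19^1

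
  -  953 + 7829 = 6876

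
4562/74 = 2281/37 = 61.65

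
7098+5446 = 12544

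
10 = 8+2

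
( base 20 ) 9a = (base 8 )276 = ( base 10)190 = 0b10111110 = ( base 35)5F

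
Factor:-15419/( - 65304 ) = 2^(-3)* 3^( - 2)*17^1 = 17/72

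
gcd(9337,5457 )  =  1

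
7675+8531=16206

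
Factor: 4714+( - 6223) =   -  1509= -3^1*503^1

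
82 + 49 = 131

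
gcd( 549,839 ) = 1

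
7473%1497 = 1485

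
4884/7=4884/7 = 697.71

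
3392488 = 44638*76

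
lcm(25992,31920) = 1819440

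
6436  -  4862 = 1574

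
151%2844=151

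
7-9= -2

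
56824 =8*7103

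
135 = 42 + 93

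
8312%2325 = 1337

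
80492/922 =40246/461=   87.30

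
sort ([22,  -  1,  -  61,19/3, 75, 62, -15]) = [  -  61 , - 15,-1,19/3, 22,  62,75 ] 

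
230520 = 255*904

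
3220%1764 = 1456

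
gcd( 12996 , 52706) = 722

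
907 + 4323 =5230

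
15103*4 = 60412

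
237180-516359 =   -  279179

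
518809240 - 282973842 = 235835398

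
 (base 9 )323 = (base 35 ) 7j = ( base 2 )100001000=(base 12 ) 1a0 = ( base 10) 264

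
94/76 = 1 + 9/38 = 1.24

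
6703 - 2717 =3986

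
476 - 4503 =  -4027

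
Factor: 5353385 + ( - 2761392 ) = 2591993 = 443^1*5851^1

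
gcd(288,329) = 1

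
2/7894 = 1/3947 = 0.00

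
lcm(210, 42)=210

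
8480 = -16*(-530 )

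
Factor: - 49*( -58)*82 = 2^2*7^2*29^1*41^1= 233044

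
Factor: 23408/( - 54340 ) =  - 2^2 * 5^( - 1 ) * 7^1*13^(  -  1) = -28/65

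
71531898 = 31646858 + 39885040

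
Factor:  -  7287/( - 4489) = 3^1*7^1*67^(-2) * 347^1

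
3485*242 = 843370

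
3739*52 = 194428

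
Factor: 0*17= 0^1 = 0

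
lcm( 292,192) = 14016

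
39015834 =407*95862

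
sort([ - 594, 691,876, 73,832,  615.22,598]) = [ - 594, 73, 598,615.22 , 691,832, 876] 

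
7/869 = 7/869 = 0.01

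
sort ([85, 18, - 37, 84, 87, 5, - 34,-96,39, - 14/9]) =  [ - 96, - 37,-34,-14/9,  5,18,39, 84, 85, 87]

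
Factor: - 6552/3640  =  -3^2*5^(-1 ) = -9/5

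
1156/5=1156/5 = 231.20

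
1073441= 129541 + 943900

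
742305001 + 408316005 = 1150621006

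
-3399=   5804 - 9203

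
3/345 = 1/115 = 0.01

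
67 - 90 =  - 23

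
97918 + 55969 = 153887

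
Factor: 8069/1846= 2^( - 1)*13^( -1)*71^( - 1 )*8069^1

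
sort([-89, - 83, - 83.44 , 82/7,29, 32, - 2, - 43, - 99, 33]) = [ - 99,  -  89, - 83.44, - 83, -43, - 2, 82/7, 29,  32, 33] 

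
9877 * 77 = 760529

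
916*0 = 0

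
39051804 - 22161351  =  16890453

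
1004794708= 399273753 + 605520955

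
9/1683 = 1/187 = 0.01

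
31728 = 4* 7932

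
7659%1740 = 699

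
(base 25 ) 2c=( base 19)35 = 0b111110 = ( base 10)62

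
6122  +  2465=8587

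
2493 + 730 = 3223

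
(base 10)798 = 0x31E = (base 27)12f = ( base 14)410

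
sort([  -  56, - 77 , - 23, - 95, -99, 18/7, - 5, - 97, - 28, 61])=[ - 99, - 97,  -  95, -77, - 56, - 28, - 23, - 5, 18/7,61]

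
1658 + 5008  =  6666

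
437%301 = 136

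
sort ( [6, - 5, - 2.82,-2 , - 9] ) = [ - 9 ,-5, - 2.82, - 2,6 ] 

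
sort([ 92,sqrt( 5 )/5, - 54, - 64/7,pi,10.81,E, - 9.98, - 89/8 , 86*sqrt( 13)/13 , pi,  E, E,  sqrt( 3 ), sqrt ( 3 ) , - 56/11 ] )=[ - 54, -89/8, - 9.98, - 64/7, - 56/11,  sqrt( 5 ) /5,sqrt( 3 ) , sqrt( 3 ),E,E, E , pi,pi,10.81,  86*sqrt ( 13 )/13, 92 ] 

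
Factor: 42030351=3^2*11^1*424549^1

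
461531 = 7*65933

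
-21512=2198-23710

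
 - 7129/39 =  - 183  +  8/39 = -182.79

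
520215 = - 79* ( - 6585)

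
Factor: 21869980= 2^2* 5^1*11^1*99409^1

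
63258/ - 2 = -31629/1 = - 31629.00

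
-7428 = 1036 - 8464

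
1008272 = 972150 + 36122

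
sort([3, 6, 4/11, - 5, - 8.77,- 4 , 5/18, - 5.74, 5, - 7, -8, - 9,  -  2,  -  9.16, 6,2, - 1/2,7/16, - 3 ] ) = [ - 9.16,- 9, - 8.77,-8,  -  7, - 5.74,- 5,-4, -3,-2, - 1/2 , 5/18, 4/11 , 7/16, 2,3,5, 6, 6]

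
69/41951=69/41951 = 0.00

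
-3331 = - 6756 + 3425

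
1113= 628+485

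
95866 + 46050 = 141916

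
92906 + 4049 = 96955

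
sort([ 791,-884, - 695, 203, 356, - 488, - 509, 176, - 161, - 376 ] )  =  [ - 884,- 695, - 509,- 488, - 376, -161, 176,203 , 356,791] 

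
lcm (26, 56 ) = 728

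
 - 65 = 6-71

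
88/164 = 22/41=0.54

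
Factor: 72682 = 2^1*36341^1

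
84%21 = 0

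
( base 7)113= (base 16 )3b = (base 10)59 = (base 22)2f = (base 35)1O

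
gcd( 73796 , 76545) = 1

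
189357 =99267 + 90090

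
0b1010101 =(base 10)85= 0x55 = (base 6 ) 221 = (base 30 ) 2P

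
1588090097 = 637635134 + 950454963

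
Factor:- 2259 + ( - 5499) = -7758 = - 2^1*3^2*431^1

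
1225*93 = 113925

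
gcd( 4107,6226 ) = 1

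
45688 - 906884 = -861196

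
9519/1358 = 7 +13/1358 = 7.01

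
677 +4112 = 4789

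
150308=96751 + 53557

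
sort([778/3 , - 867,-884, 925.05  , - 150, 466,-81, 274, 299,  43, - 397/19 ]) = [ - 884 , - 867,-150, - 81 ,-397/19 , 43,778/3, 274, 299,466, 925.05]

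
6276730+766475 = 7043205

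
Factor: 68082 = 2^1*3^1*  7^1 * 1621^1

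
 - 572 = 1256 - 1828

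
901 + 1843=2744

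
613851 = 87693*7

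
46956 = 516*91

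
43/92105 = 43/92105=0.00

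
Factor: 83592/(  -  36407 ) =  - 2^3*3^5*7^( - 2)*43^1*743^(  -  1)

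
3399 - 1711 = 1688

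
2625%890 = 845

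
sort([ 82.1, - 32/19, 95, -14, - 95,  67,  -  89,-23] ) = [ - 95,-89 , - 23, - 14, - 32/19, 67, 82.1,  95]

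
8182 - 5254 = 2928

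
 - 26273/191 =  - 138 + 85/191 = -137.55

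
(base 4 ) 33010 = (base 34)SC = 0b1111000100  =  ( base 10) 964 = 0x3C4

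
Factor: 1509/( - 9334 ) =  - 2^( - 1)*3^1*13^( - 1 )*359^( - 1)*503^1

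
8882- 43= 8839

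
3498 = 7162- 3664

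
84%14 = 0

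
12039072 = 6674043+5365029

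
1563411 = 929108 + 634303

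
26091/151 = 26091/151  =  172.79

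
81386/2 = 40693 = 40693.00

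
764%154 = 148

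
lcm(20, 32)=160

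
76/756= 19/189 = 0.10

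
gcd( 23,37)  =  1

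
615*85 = 52275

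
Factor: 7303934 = 2^1*11^1*331997^1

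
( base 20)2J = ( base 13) 47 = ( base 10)59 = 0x3b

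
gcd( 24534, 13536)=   846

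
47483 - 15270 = 32213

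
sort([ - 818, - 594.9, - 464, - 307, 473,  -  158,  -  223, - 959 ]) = [  -  959,-818, - 594.9, - 464, - 307,  -  223 ,-158,473] 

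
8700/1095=580/73 = 7.95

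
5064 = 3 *1688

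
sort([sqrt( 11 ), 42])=[sqrt ( 11),  42] 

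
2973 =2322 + 651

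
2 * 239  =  478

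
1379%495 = 389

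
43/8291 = 43/8291 = 0.01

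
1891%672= 547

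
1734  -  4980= - 3246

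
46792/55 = 46792/55= 850.76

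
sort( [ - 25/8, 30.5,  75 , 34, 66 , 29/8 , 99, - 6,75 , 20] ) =[-6,-25/8 , 29/8, 20,30.5, 34, 66,75,  75,99] 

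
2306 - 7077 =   -  4771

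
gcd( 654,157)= 1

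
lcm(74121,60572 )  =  5633196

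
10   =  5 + 5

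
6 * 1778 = 10668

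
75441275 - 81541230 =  - 6099955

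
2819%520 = 219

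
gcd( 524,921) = 1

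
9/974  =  9/974 = 0.01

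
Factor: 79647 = 3^1*139^1 * 191^1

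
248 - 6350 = -6102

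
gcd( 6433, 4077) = 1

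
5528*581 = 3211768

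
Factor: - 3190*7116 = - 2^3*3^1*5^1*11^1*29^1*593^1 = - 22700040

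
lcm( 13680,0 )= 0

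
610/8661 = 610/8661 = 0.07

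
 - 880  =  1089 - 1969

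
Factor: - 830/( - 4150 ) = 1/5 = 5^( - 1)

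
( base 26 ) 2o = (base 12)64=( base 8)114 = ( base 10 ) 76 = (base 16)4c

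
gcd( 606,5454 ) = 606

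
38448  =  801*48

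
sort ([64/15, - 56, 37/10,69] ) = [ - 56,  37/10, 64/15,  69]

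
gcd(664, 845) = 1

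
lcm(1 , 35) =35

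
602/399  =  86/57 = 1.51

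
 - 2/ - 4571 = 2/4571 =0.00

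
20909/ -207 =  - 102 + 205/207=-101.01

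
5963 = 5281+682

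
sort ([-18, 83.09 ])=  [ - 18,83.09]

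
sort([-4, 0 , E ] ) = [ - 4, 0,E ]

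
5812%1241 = 848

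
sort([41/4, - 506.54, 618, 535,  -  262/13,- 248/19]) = [ - 506.54,- 262/13,- 248/19 , 41/4, 535,618 ] 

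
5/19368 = 5/19368 = 0.00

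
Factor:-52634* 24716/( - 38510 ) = 650450972/19255 = 2^2*5^( -1)* 37^1*167^1*3851^( - 1 ) * 26317^1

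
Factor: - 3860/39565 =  - 4/41 = - 2^2*41^(-1)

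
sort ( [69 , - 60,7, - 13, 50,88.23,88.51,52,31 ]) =[ - 60 , - 13, 7, 31,50 , 52, 69,88.23,88.51]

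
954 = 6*159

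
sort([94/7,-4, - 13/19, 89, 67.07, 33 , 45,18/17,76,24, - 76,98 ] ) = [-76,-4,- 13/19,18/17,94/7,  24,33, 45,67.07,76, 89,98 ] 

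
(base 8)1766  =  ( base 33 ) UO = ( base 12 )706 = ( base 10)1014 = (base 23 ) 1L2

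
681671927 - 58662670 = 623009257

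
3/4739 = 3/4739=0.00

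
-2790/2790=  - 1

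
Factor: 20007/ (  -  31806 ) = -39/62 = - 2^ ( - 1 )*3^1*13^1 * 31^( - 1) 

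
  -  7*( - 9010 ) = 63070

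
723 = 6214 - 5491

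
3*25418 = 76254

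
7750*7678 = 59504500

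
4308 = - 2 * ( - 2154) 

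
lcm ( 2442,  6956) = 229548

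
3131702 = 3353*934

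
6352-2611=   3741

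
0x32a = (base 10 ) 810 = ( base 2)1100101010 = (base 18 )290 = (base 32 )pa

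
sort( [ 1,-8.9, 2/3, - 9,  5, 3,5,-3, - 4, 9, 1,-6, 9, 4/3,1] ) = [ - 9,-8.9,-6, - 4,-3, 2/3, 1,1, 1, 4/3,3, 5 , 5, 9, 9 ]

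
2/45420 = 1/22710 = 0.00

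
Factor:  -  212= - 2^2 *53^1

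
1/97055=1/97055 = 0.00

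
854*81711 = 69781194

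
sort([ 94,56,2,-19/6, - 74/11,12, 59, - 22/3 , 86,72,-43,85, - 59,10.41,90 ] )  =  [  -  59, - 43, - 22/3, - 74/11, - 19/6,2  ,  10.41, 12,56,59, 72,85,86, 90,94]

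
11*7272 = 79992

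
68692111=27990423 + 40701688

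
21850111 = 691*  31621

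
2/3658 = 1/1829 = 0.00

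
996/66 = 166/11 = 15.09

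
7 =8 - 1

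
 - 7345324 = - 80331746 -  - 72986422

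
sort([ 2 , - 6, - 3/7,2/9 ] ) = [- 6 , - 3/7, 2/9,2 ] 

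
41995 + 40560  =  82555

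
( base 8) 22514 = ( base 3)111002122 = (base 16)254c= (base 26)e36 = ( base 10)9548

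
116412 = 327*356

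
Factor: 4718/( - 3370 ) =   -  7/5 = - 5^( - 1)*7^1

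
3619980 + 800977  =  4420957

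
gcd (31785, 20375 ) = 815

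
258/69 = 86/23 = 3.74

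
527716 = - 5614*( - 94)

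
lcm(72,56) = 504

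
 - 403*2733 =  - 1101399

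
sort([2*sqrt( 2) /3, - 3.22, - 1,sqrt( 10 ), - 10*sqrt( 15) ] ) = [ -10*sqrt(15), - 3.22 ,- 1,2*sqrt(2)/3, sqrt(10 )] 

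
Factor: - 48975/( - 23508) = 2^( - 2)*3^( - 1) * 5^2 = 25/12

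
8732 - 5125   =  3607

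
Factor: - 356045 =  - 5^1*71209^1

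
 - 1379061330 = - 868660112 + - 510401218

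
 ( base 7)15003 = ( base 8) 10027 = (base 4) 1000113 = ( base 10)4119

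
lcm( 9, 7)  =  63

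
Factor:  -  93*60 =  -5580 = - 2^2  *  3^2*5^1 * 31^1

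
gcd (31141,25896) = 1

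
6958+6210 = 13168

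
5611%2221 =1169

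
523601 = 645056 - 121455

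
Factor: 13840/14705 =2^4*17^( - 1) = 16/17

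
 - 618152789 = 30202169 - 648354958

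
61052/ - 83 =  - 61052/83 = - 735.57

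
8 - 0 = 8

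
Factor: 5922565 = 5^1*11^1*257^1*419^1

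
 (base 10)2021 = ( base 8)3745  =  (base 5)31041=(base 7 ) 5615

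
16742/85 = 196 +82/85 = 196.96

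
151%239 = 151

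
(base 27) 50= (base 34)3x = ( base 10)135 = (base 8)207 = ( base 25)5A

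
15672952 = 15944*983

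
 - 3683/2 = - 1842 +1/2 = -1841.50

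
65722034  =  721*91154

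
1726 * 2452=4232152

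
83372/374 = 41686/187 = 222.92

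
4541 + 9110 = 13651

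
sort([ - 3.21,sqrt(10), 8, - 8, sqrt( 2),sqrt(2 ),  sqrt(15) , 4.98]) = [ - 8,-3.21,  sqrt(2),sqrt(2),  sqrt ( 10),  sqrt( 15) , 4.98 , 8]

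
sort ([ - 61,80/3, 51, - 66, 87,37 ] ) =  [-66,-61, 80/3,37 , 51, 87] 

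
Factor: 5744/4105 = 2^4*5^ ( - 1)*359^1*821^(-1 )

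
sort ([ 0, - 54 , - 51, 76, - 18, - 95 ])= [- 95,  -  54, - 51, - 18, 0,76 ] 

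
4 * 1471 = 5884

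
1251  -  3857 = - 2606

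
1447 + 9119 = 10566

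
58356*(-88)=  - 5135328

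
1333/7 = 1333/7 = 190.43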